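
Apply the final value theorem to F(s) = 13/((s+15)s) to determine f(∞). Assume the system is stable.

f(∞) = lim_{s→0} sF(s) = lim_{s→0} 13/(s+15) = 13/15

Final answer: 13/15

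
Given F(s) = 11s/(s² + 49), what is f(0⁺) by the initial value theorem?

f(0⁺) = lim_{s→∞} s·11s/(s² + 49) = lim_{s→∞} 11s²/(s² + 49) = 11

Final answer: 11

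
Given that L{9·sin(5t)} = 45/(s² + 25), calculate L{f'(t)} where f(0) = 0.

L{f'(t)} = s·F(s) - f(0) = s·45/(s² + 25) - 0 = 45s/(s² + 25)

Final answer: 45s/(s² + 25)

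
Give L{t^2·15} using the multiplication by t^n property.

L{15} = 15/s. d^1/ds^1[1/s] = -1/s². d^2/ds^2[1/s] = 2/s^3. So L{t^2} = (-1)^{2}·2/s^3 = 2/s^3. Then L{t^2·15} = 15·2/s^3 = 30/s^3

Final answer: 30/s^3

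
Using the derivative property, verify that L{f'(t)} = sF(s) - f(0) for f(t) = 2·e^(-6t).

f'(t) = -12e^(-6t). Direct: L{f'(t)} = -12/(s+6). Property: s·2/(s+6) - 2 = (2s - 2(s+6))/(s+6) = -12/(s+6). ✓

Final answer: -12/(s+6)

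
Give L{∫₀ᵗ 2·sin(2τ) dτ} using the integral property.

L{∫₀ᵗ f(τ)dτ} = F(s)/s with F(s) = 4/(s² + 4), so the result is (4/(s² + 4))/s = 4/(s(s² + 4))

Final answer: 4/(s(s² + 4))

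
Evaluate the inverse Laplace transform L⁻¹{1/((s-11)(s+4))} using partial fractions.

Decompose: A/(s-11) + B/(s+4). A = 1/15, B = -1/15. f(t) = (e^(11t) - e^(-4t))/15

Final answer: (e^(11t) - e^(-4t))/15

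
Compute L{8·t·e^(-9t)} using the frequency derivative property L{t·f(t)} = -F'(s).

L{e^(-9t)} = 1/(s+9). By frequency derivative: L{t·e^(-9t)} = -d/ds[1/(s+9)] = -(-1)/(s+9)² = 1/(s+9)². Then L{8·t·e^(-9t)} = 8·1/(s+9)² = 8/(s+9)²

Final answer: 8/(s+9)²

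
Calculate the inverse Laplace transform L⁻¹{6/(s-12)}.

L⁻¹{1/(s-a)} = e^(at), so L⁻¹{1/(s-12)} = e^(12t), and L⁻¹{6/(s-12)} = 6·e^(12t)

Final answer: 6·e^(12t)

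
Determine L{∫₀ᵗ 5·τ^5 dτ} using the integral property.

L{∫₀ᵗ f(τ)dτ} = F(s)/s with f(t) = 5t^5. F(s) = 600/s^6, so L{∫₀ᵗ 5·τ^5 dτ} = (600/s^6)/s = 600/s^7. (Check: ∫₀ᵗ 5·τ^5 dτ = 5t^6/6.)

Final answer: 600/s^7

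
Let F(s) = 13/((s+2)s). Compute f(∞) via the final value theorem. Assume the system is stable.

f(∞) = lim_{s→0} sF(s) = lim_{s→0} 13/(s+2) = 13/2

Final answer: 13/2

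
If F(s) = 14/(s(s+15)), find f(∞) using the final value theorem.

f(∞) = lim_{s→0} s·14/(s(s+15)) = lim_{s→0} 14/(s+15) = 14/15 = 14/15

Final answer: 14/15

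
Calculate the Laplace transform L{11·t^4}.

L{t^n} = n!/s^(n+1), so L{t^4} = 24/s^5. Then L{11·t^4} = 11·24/s^5 = 264/s^5

Final answer: 264/s^5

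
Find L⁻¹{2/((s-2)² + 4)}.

Form: b/((s-a)² + b²) → e^(at)sin(bt). With a=2, b=2

Final answer: e^(2t)·sin(2t)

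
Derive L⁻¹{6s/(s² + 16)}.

This is the form c·s/(s² + a²) with a = 4, c = 6. L⁻¹ = 6·cos(4t)

Final answer: 6·cos(4t)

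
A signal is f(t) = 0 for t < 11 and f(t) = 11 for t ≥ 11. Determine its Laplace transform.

f(t) = 11·u(t-11). L{u(t-11)} = e^(-11s)/s, so L{f(t)} = 11·e^(-11s)/s

Final answer: 11·e^(-11s)/s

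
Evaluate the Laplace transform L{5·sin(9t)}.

L{sin(ωt)} = ω/(s² + ω²), so L{sin(9t)} = 9/(s² + 81). Then L{5·sin(9t)} = 5·9/(s² + 81) = 45/(s² + 81)

Final answer: 45/(s² + 81)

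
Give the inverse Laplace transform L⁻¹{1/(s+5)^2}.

L⁻¹{n!/(s-a)^(n+1)} = t^n·e^(at), so L⁻¹{1/(s+5)^2} = t·e^(-5t)

Final answer: t·e^(-5t)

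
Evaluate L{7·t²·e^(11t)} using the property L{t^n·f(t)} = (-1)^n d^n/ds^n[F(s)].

L{e^(11t)} = 1/(s-11). d/ds[1/(s-11)] = -1/(s-11)². d²/ds²[1/(s-11)] = 2/(s-11)³. So L{t²·e^(11t)} = (-1)² · 2/(s-11)³ = 2/(s-11)³. Then L{7·t²·e^(11t)} = 7·2/(s-11)³ = 14/(s-11)³

Final answer: 14/(s-11)³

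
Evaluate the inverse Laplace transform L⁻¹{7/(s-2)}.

L⁻¹{1/(s-a)} = e^(at), so L⁻¹{1/(s-2)} = e^(2t), and L⁻¹{7/(s-2)} = 7·e^(2t)

Final answer: 7·e^(2t)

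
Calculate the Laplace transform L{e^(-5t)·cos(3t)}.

L{e^(at)·cos(ωt)} = (s-a)/((s-a)² + ω²), so L{e^(-5t)·cos(3t)} = (s+5)/((s+5)² + 9)

Final answer: (s+5)/((s+5)² + 9)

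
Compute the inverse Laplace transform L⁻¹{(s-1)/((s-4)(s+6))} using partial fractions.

Using partial fractions, f(t) = (3e^(4t) + 7e^(-6t))/10

Final answer: (3e^(4t) + 7e^(-6t))/10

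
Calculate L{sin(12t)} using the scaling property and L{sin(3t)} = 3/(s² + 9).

Using L{f(at)} = (1/a)F(s/a) with a=4: L{sin(12t)} = (1/4) · 3/((s/4)² + 9) = (1/4) · 3·16/(s² + 144) = 12/(s² + 144)

Final answer: 12/(s² + 144)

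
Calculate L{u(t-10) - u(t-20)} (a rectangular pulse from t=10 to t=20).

L{u(t-a)} = e^(-as)/s. L{u(t-10) - u(t-20)} = (e^(-10s) - e^(-20s))/s

Final answer: (e^(-10s) - e^(-20s))/s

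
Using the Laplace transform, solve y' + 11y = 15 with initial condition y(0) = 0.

sY + 11Y = 15/s. Y = 15/(s(s+11)). Partial fractions: Y = 15/11/s - 15/11/(s+11)

Final answer: y(t) = 15/11(1 - e^(-11t))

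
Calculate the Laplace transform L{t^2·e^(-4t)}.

L{t^n·e^(at)} = n!/(s-a)^(n+1), so L{t^2·e^(-4t)} = 2/(s+4)^3

Final answer: 2/(s+4)^3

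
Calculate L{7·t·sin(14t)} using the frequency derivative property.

L{sin(14t)} = 14/(s² + 196). By L{t·f(t)} = -F'(s): -d/ds[14/(s² + 196)] = -(14)·(-2s)/(s² + 196)² = 28s/(s² + 196)². Then L{7·t·sin(14t)} = 7·28s/(s² + 196)² = 196s/(s² + 196)²

Final answer: 196s/(s² + 196)²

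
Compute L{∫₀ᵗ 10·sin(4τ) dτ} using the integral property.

L{∫₀ᵗ f(τ)dτ} = F(s)/s with F(s) = 40/(s² + 16), so the result is (40/(s² + 16))/s = 40/(s(s² + 16))

Final answer: 40/(s(s² + 16))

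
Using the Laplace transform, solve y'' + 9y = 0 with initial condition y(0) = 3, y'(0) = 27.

L{y''} + 9L{y} = 0. s²Y - 3s - 27 + 9Y = 0. Y(s² + 9) = 3s + 27. Y = (3s + 27)/(s² + 9). Inverting: y(t) = 3cos(3t) + 9sin(3t)

Final answer: y(t) = 3cos(3t) + 9sin(3t)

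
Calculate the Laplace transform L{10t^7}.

L{10t^7} = 10 · L{t^7} = 10 · 5040/s^8 = 50400/s^8

Final answer: 50400/s^8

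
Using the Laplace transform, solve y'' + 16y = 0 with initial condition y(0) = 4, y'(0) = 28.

L{y''} + 16L{y} = 0. s²Y - 4s - 28 + 16Y = 0. Y(s² + 16) = 4s + 28. Y = (4s + 28)/(s² + 16). Inverting: y(t) = 4cos(4t) + 7sin(4t)

Final answer: y(t) = 4cos(4t) + 7sin(4t)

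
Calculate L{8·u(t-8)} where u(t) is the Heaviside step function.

L{u(t-a)} = e^(-as)/s. Here a=8, so L{u(t-8)} = e^(-8s)/s, and L{8·u(t-8)} = 8·e^(-8s)/s

Final answer: 8·e^(-8s)/s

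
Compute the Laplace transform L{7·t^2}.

L{t^n} = n!/s^(n+1), so L{t^2} = 2/s^3. Then L{7·t^2} = 7·2/s^3 = 14/s^3

Final answer: 14/s^3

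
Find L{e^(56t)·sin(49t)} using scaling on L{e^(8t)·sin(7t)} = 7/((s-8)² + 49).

Scaling with a=7: L{e^(56t)·sin(49t)} = (1/7) · 7/((s/7-8)² + 49). Simplifying: 49/((s-56)² + 2401)

Final answer: 49/((s-56)² + 2401)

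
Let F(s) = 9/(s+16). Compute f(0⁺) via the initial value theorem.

f(0⁺) = lim_{s→∞} s·9/(s+16) = lim_{s→∞} 9s/(s+16) = 9

Final answer: 9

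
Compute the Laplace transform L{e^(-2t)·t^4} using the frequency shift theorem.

L{e^(at)·t^n} = n!/(s-a)^(n+1), so L{e^(-2t)·t^4} = 24/(s+2)^5

Final answer: 24/(s+2)^5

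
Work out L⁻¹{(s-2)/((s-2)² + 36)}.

Using frequency shift: L⁻¹{(s-a)/((s-a)² + b²)} = e^(at)cos(bt). Here a=2, b=6

Final answer: e^(2t)·cos(6t)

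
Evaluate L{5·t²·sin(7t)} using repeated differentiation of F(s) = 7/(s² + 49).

F(s) = 7/(s² + 49). F'(s) = -14s/(s² + 49)². F''(s) = -14(49 - 3s²)/(s² + 49)³ = (42s² - 686)/(s² + 49)³. So L{t²·sin(7t)} = (-1)² F''(s) = (42s² - 686)/(s² + 49)³. Then L{5·t²·sin(7t)} = 5·(42s² - 686)/(s² + 49)³ = (210s² - 3430)/(s² + 49)³

Final answer: (210s² - 3430)/(s² + 49)³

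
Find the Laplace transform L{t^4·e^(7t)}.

L{t^n·e^(at)} = n!/(s-a)^(n+1), so L{t^4·e^(7t)} = 24/(s-7)^5

Final answer: 24/(s-7)^5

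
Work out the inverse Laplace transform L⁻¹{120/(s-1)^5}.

L⁻¹{n!/(s-a)^(n+1)} = t^n·e^(at) with n=4, a=1. So L⁻¹{24/(s-1)^5} = t^4·e^t, and L⁻¹{120/(s-1)^5} = (120/24)·t^4·e^t = 5·t^4·e^t

Final answer: 5·t^4·e^t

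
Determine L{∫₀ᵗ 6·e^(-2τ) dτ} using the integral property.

L{∫₀ᵗ f(τ)dτ} = F(s)/s with F(s) = 6/(s+2), so L{∫₀ᵗ 6·e^(-2τ) dτ} = 6/(s(s+2))

Final answer: 6/(s(s+2))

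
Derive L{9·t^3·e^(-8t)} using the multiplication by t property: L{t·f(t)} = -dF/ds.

Using L{t^n·e^(at)} = n!/(s-a)^(n+1), L{t^3·e^(-8t)} = 6/(s+8)^4, so L{9·t^3·e^(-8t)} = 9·6/(s+8)^4 = 54/(s+8)^4

Final answer: 54/(s+8)^4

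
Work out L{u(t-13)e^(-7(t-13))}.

u(t-a)f(t-a) with f(t)=e^(-7t). L{e^(-7t)} = 1/(s+7). By time shift: e^(-13s)/(s+7)

Final answer: e^(-13s)/(s+7)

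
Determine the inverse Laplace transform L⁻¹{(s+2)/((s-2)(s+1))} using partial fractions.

Using partial fractions, f(t) = (4e^(2t) - e^(-t))/3

Final answer: (4e^(2t) - e^(-t))/3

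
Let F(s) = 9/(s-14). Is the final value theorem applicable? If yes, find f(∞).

sF(s) = 9s/(s-14) has a pole at s = 14 in the right half-plane. Theorem does NOT apply (unstable system; f(t) = 9·e^(14t) grows without bound).

Final answer: Not applicable (unstable)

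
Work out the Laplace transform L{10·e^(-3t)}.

L{e^(at)} = 1/(s-a), so L{e^(-3t)} = 1/(s+3). Then L{10·e^(-3t)} = 10/(s+3)

Final answer: 10/(s+3)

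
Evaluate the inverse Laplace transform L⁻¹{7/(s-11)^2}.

L⁻¹{n!/(s-a)^(n+1)} = t^n·e^(at) with n=1, a=11. So L⁻¹{1/(s-11)^2} = t·e^(11t), and L⁻¹{7/(s-11)^2} = (7/1)·t·e^(11t) = 7·t·e^(11t)

Final answer: 7·t·e^(11t)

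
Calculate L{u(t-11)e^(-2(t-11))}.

u(t-a)f(t-a) with f(t)=e^(-2t). L{e^(-2t)} = 1/(s+2). By time shift: e^(-11s)/(s+2)

Final answer: e^(-11s)/(s+2)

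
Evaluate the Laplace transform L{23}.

L{23} = 23 · L{1} = 23/s

Final answer: 23/s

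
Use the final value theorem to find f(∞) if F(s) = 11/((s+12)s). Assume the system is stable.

f(∞) = lim_{s→0} sF(s) = lim_{s→0} 11/(s+12) = 11/12

Final answer: 11/12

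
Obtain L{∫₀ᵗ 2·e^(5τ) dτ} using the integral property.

L{∫₀ᵗ f(τ)dτ} = F(s)/s with F(s) = 2/(s-5), so L{∫₀ᵗ 2·e^(5τ) dτ} = 2/(s(s-5))

Final answer: 2/(s(s-5))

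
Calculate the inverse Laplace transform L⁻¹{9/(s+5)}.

L⁻¹{1/(s-a)} = e^(at), so L⁻¹{1/(s+5)} = e^(-5t), and L⁻¹{9/(s+5)} = 9·e^(-5t)

Final answer: 9·e^(-5t)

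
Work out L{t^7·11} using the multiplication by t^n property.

L{11} = 11/s. d^1/ds^1[1/s] = -1/s². d^2/ds^2[1/s] = 2/s^3. d^3/ds^3[1/s] = -6/s^4. d^4/ds^4[1/s] = 24/s^5. d^5/ds^5[1/s] = -120/s^6. d^6/ds^6[1/s] = 720/s^7. d^7/ds^7[1/s] = -5040/s^8. So L{t^7} = (-1)^{7}·-5040/s^8 = 5040/s^8. Then L{t^7·11} = 11·5040/s^8 = 55440/s^8

Final answer: 55440/s^8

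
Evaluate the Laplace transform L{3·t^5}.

L{t^n} = n!/s^(n+1), so L{t^5} = 120/s^6. Then L{3·t^5} = 3·120/s^6 = 360/s^6

Final answer: 360/s^6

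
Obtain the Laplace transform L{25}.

L{25} = 25 · L{1} = 25/s

Final answer: 25/s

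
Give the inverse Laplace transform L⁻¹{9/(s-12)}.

L⁻¹{1/(s-a)} = e^(at), so L⁻¹{1/(s-12)} = e^(12t), and L⁻¹{9/(s-12)} = 9·e^(12t)

Final answer: 9·e^(12t)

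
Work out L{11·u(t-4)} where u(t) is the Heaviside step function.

L{u(t-a)} = e^(-as)/s. Here a=4, so L{u(t-4)} = e^(-4s)/s, and L{11·u(t-4)} = 11·e^(-4s)/s

Final answer: 11·e^(-4s)/s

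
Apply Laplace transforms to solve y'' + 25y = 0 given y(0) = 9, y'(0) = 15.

L{y''} + 25L{y} = 0. s²Y - 9s - 15 + 25Y = 0. Y(s² + 25) = 9s + 15. Y = (9s + 15)/(s² + 25). Inverting: y(t) = 9cos(5t) + 3sin(5t)

Final answer: y(t) = 9cos(5t) + 3sin(5t)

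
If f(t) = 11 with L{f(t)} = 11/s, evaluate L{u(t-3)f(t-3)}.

Time shift theorem: L{u(t-a)f(t-a)} = e^(-as)F(s). Here a=3, F(s) = 11/s, so L{u(t-3)f(t-3)} = e^(-3s)·11/s

Final answer: e^(-3s)·11/s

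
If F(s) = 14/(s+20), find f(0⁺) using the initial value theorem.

f(0⁺) = lim_{s→∞} s·14/(s+20) = lim_{s→∞} 14s/(s+20) = 14

Final answer: 14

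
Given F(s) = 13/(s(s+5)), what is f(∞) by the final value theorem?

f(∞) = lim_{s→0} s·13/(s(s+5)) = lim_{s→0} 13/(s+5) = 13/5 = 13/5

Final answer: 13/5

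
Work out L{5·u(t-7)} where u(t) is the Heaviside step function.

L{u(t-a)} = e^(-as)/s. Here a=7, so L{u(t-7)} = e^(-7s)/s, and L{5·u(t-7)} = 5·e^(-7s)/s

Final answer: 5·e^(-7s)/s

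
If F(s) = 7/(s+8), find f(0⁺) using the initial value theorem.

f(0⁺) = lim_{s→∞} s·7/(s+8) = lim_{s→∞} 7s/(s+8) = 7

Final answer: 7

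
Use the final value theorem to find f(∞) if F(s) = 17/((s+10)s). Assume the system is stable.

f(∞) = lim_{s→0} sF(s) = lim_{s→0} 17/(s+10) = 17/10

Final answer: 17/10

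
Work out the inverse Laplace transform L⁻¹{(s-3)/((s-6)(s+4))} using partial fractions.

Using partial fractions, f(t) = (3e^(6t) + 7e^(-4t))/10

Final answer: (3e^(6t) + 7e^(-4t))/10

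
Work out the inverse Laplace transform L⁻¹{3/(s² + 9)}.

L⁻¹{3/(s² + 9)} = sin(3t)

Final answer: sin(3t)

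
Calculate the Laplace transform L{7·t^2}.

L{t^n} = n!/s^(n+1), so L{t^2} = 2/s^3. Then L{7·t^2} = 7·2/s^3 = 14/s^3

Final answer: 14/s^3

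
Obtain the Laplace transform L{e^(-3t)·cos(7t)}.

L{e^(at)·cos(ωt)} = (s-a)/((s-a)² + ω²), so L{e^(-3t)·cos(7t)} = (s+3)/((s+3)² + 49)

Final answer: (s+3)/((s+3)² + 49)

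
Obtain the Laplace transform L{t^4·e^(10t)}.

L{t^n·e^(at)} = n!/(s-a)^(n+1), so L{t^4·e^(10t)} = 24/(s-10)^5

Final answer: 24/(s-10)^5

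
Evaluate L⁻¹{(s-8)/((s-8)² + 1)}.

Using frequency shift: L⁻¹{(s-a)/((s-a)² + b²)} = e^(at)cos(bt). Here a=8, b=1

Final answer: e^(8t)·cos(t)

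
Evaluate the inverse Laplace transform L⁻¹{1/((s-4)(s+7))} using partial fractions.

Decompose: A/(s-4) + B/(s+7). A = 1/11, B = -1/11. f(t) = (e^(4t) - e^(-7t))/11

Final answer: (e^(4t) - e^(-7t))/11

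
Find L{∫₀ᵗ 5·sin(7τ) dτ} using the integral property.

L{∫₀ᵗ f(τ)dτ} = F(s)/s with F(s) = 35/(s² + 49), so the result is (35/(s² + 49))/s = 35/(s(s² + 49))

Final answer: 35/(s(s² + 49))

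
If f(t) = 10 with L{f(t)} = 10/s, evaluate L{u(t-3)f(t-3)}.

Time shift theorem: L{u(t-a)f(t-a)} = e^(-as)F(s). Here a=3, F(s) = 10/s, so L{u(t-3)f(t-3)} = e^(-3s)·10/s

Final answer: e^(-3s)·10/s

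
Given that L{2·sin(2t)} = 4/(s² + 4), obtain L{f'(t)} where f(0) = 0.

L{f'(t)} = s·F(s) - f(0) = s·4/(s² + 4) - 0 = 4s/(s² + 4)

Final answer: 4s/(s² + 4)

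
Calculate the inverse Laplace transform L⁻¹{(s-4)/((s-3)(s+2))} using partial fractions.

Using partial fractions, f(t) = (-e^(3t) + 6e^(-2t))/5

Final answer: (-e^(3t) + 6e^(-2t))/5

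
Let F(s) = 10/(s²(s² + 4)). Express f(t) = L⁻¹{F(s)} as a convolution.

10/(s²(s² + 4)) = (1/s²)·(10/(s² + 4)) = L{t}·L{5·sin(2t)}. So f(t) = t*(5·sin(2t)) = ∫₀ᵗ 5τ·sin(2(t-τ)) dτ

Final answer: ∫₀ᵗ 5τ·sin(2(t-τ)) dτ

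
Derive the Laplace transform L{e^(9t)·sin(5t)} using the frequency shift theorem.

Frequency shift: L{e^(at)f(t)} = F(s-a). L{e^(9t)·sin(5t)} = 5/((s-9)² + 25)

Final answer: 5/((s-9)² + 25)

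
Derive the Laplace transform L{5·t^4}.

L{t^n} = n!/s^(n+1), so L{t^4} = 24/s^5. Then L{5·t^4} = 5·24/s^5 = 120/s^5

Final answer: 120/s^5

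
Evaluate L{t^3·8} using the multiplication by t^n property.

L{8} = 8/s. d^1/ds^1[1/s] = -1/s². d^2/ds^2[1/s] = 2/s^3. d^3/ds^3[1/s] = -6/s^4. So L{t^3} = (-1)^{3}·-6/s^4 = 6/s^4. Then L{t^3·8} = 8·6/s^4 = 48/s^4

Final answer: 48/s^4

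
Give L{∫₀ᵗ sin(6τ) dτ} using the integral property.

L{∫₀ᵗ f(τ)dτ} = F(s)/s with F(s) = 6/(s² + 36), so the result is (6/(s² + 36))/s = 6/(s(s² + 36))

Final answer: 6/(s(s² + 36))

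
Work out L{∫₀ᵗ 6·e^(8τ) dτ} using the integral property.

L{∫₀ᵗ f(τ)dτ} = F(s)/s with F(s) = 6/(s-8), so L{∫₀ᵗ 6·e^(8τ) dτ} = 6/(s(s-8))

Final answer: 6/(s(s-8))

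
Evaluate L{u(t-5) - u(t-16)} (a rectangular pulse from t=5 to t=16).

L{u(t-a)} = e^(-as)/s. L{u(t-5) - u(t-16)} = (e^(-5s) - e^(-16s))/s

Final answer: (e^(-5s) - e^(-16s))/s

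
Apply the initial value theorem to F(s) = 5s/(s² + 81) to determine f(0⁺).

f(0⁺) = lim_{s→∞} s·5s/(s² + 81) = lim_{s→∞} 5s²/(s² + 81) = 5

Final answer: 5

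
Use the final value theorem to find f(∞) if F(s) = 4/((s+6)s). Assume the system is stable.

f(∞) = lim_{s→0} sF(s) = lim_{s→0} 4/(s+6) = 2/3

Final answer: 2/3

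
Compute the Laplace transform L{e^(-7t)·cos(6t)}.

L{e^(at)·cos(ωt)} = (s-a)/((s-a)² + ω²), so L{e^(-7t)·cos(6t)} = (s+7)/((s+7)² + 36)

Final answer: (s+7)/((s+7)² + 36)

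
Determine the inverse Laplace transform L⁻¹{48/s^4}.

L⁻¹{n!/s^(n+1)} = t^n with n=3. So L⁻¹{6/s^4} = t^3, and L⁻¹{48/s^4} = (48/6)·t^3 = 8·t^3

Final answer: 8·t^3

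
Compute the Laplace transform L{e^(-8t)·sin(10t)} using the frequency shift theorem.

Frequency shift: L{e^(at)f(t)} = F(s-a). L{e^(-8t)·sin(10t)} = 10/((s+8)² + 100)

Final answer: 10/((s+8)² + 100)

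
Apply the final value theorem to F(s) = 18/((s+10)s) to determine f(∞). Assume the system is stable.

f(∞) = lim_{s→0} sF(s) = lim_{s→0} 18/(s+10) = 9/5

Final answer: 9/5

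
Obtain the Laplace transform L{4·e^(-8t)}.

L{e^(at)} = 1/(s-a), so L{e^(-8t)} = 1/(s+8). Then L{4·e^(-8t)} = 4/(s+8)

Final answer: 4/(s+8)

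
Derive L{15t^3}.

L{t^n} = n!/s^(n+1). So L{15t^3} = 15·3!/s^4 = 90/s^4

Final answer: 90/s^4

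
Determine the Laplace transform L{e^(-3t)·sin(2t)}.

L{e^(at)·sin(ωt)} = ω/((s-a)² + ω²), so L{e^(-3t)·sin(2t)} = 2/((s+3)² + 4)

Final answer: 2/((s+3)² + 4)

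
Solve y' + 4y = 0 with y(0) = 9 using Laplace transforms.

L{y'} + 4L{y} = 0. sY - 9 + 4Y = 0. Y(s+4) = 9. Y = 9/(s+4)

Final answer: y(t) = 9e^(-4t)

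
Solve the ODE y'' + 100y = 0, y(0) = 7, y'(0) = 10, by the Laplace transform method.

L{y''} + 100L{y} = 0. s²Y - 7s - 10 + 100Y = 0. Y(s² + 100) = 7s + 10. Y = (7s + 10)/(s² + 100). Inverting: y(t) = 7cos(10t) + sin(10t)

Final answer: y(t) = 7cos(10t) + sin(10t)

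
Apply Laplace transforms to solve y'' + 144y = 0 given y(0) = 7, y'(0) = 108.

L{y''} + 144L{y} = 0. s²Y - 7s - 108 + 144Y = 0. Y(s² + 144) = 7s + 108. Y = (7s + 108)/(s² + 144). Inverting: y(t) = 7cos(12t) + 9sin(12t)

Final answer: y(t) = 7cos(12t) + 9sin(12t)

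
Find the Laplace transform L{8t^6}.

L{8t^6} = 8 · L{t^6} = 8 · 720/s^7 = 5760/s^7

Final answer: 5760/s^7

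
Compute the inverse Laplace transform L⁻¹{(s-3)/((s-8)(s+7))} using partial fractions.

Using partial fractions, f(t) = (5e^(8t) + 10e^(-7t))/15

Final answer: (5e^(8t) + 10e^(-7t))/15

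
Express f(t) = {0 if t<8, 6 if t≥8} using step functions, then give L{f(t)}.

f(t) = 6·u(t-8). L{u(t-8)} = e^(-8s)/s, so L{f(t)} = 6·e^(-8s)/s

Final answer: 6·e^(-8s)/s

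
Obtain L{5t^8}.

L{t^n} = n!/s^(n+1). So L{5t^8} = 5·8!/s^9 = 201600/s^9

Final answer: 201600/s^9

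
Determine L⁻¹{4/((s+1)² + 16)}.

Form: b/((s-a)² + b²) → e^(at)sin(bt). With a=-1, b=4

Final answer: e^(-t)·sin(4t)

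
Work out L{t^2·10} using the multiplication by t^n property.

L{10} = 10/s. d^1/ds^1[1/s] = -1/s². d^2/ds^2[1/s] = 2/s^3. So L{t^2} = (-1)^{2}·2/s^3 = 2/s^3. Then L{t^2·10} = 10·2/s^3 = 20/s^3

Final answer: 20/s^3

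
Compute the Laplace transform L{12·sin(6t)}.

L{sin(ωt)} = ω/(s² + ω²), so L{sin(6t)} = 6/(s² + 36). Then L{12·sin(6t)} = 12·6/(s² + 36) = 72/(s² + 36)

Final answer: 72/(s² + 36)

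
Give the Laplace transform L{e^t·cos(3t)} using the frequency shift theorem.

Frequency shift: L{e^(at)f(t)} = F(s-a). L{e^t·cos(3t)} = (s-1)/((s-1)² + 9)

Final answer: (s-1)/((s-1)² + 9)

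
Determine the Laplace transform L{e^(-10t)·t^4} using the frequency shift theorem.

L{e^(at)·t^n} = n!/(s-a)^(n+1), so L{e^(-10t)·t^4} = 24/(s+10)^5

Final answer: 24/(s+10)^5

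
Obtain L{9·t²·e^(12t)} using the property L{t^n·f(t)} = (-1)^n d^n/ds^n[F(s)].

L{e^(12t)} = 1/(s-12). d/ds[1/(s-12)] = -1/(s-12)². d²/ds²[1/(s-12)] = 2/(s-12)³. So L{t²·e^(12t)} = (-1)² · 2/(s-12)³ = 2/(s-12)³. Then L{9·t²·e^(12t)} = 9·2/(s-12)³ = 18/(s-12)³

Final answer: 18/(s-12)³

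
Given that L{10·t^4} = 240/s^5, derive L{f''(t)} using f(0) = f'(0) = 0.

L{f''(t)} = s²F(s) - sf(0) - f'(0) = s²·240/s^5 - 0 - 0 = 240/s^3

Final answer: 240/s^3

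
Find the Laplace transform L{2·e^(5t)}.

L{e^(at)} = 1/(s-a), so L{e^(5t)} = 1/(s-5). Then L{2·e^(5t)} = 2/(s-5)

Final answer: 2/(s-5)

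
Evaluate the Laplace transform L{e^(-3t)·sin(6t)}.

L{e^(at)·sin(ωt)} = ω/((s-a)² + ω²), so L{e^(-3t)·sin(6t)} = 6/((s+3)² + 36)

Final answer: 6/((s+3)² + 36)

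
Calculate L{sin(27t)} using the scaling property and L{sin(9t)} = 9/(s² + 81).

Using L{f(at)} = (1/a)F(s/a) with a=3: L{sin(27t)} = (1/3) · 9/((s/3)² + 81) = (1/3) · 9·9/(s² + 729) = 27/(s² + 729)

Final answer: 27/(s² + 729)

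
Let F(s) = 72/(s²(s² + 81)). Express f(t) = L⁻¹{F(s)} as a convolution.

72/(s²(s² + 81)) = (1/s²)·(72/(s² + 81)) = L{t}·L{8·sin(9t)}. So f(t) = t*(8·sin(9t)) = ∫₀ᵗ 8τ·sin(9(t-τ)) dτ

Final answer: ∫₀ᵗ 8τ·sin(9(t-τ)) dτ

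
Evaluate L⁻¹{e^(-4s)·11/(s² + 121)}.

L⁻¹{11/(s² + 121)} = sin(11t). By the time shift theorem, L⁻¹{e^(-as)F(s)} = u(t-a)f(t-a) with a=4, so L⁻¹{e^(-4s)·11/(s² + 121)} = u(t-4)·sin(11(t-4))

Final answer: u(t-4)·sin(11(t-4))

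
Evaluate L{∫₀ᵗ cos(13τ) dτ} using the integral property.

L{∫₀ᵗ f(τ)dτ} = F(s)/s with F(s) = s/(s² + 169), so the result is (s/(s² + 169))/s = 1/(s² + 169)

Final answer: 1/(s² + 169)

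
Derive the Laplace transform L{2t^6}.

L{2t^6} = 2 · L{t^6} = 2 · 720/s^7 = 1440/s^7

Final answer: 1440/s^7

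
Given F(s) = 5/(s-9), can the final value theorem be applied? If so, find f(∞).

sF(s) = 5s/(s-9) has a pole at s = 9 in the right half-plane. Theorem does NOT apply (unstable system; f(t) = 5·e^(9t) grows without bound).

Final answer: Not applicable (unstable)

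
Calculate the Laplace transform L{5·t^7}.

L{t^n} = n!/s^(n+1), so L{t^7} = 5040/s^8. Then L{5·t^7} = 5·5040/s^8 = 25200/s^8

Final answer: 25200/s^8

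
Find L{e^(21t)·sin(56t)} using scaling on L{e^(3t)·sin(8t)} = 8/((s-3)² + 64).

Scaling with a=7: L{e^(21t)·sin(56t)} = (1/7) · 8/((s/7-3)² + 64). Simplifying: 56/((s-21)² + 3136)

Final answer: 56/((s-21)² + 3136)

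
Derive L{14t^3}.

L{t^n} = n!/s^(n+1). So L{14t^3} = 14·3!/s^4 = 84/s^4

Final answer: 84/s^4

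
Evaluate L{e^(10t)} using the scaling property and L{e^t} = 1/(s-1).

Using L{f(at)} = (1/a)F(s/a) with a=10 and f(t) = e^t: L{e^(10t)} = (1/10) · 1/((s/10)-1) = (1/10) · 10/(s-10) = 1/(s-10)

Final answer: 1/(s-10)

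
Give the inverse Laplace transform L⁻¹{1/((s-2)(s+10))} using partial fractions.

Decompose: A/(s-2) + B/(s+10). A = 1/12, B = -1/12. f(t) = (e^(2t) - e^(-10t))/12

Final answer: (e^(2t) - e^(-10t))/12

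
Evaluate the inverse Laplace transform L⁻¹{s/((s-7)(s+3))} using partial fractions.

Using partial fractions, f(t) = (7e^(7t) + 3e^(-3t))/10

Final answer: (7e^(7t) + 3e^(-3t))/10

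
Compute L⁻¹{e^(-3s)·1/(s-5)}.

L⁻¹{1/(s-5)} = e^(5t). By the time shift theorem, L⁻¹{e^(-as)F(s)} = u(t-a)f(t-a) with a=3, so L⁻¹{e^(-3s)·1/(s-5)} = u(t-3)·e^(5(t-3))

Final answer: u(t-3)·e^(5(t-3))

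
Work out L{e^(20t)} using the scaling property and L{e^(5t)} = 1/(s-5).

Using L{f(at)} = (1/a)F(s/a) with a=4 and f(t) = e^(5t): L{e^(20t)} = (1/4) · 1/((s/4)-5) = (1/4) · 4/(s-20) = 1/(s-20)

Final answer: 1/(s-20)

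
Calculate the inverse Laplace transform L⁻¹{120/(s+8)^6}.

L⁻¹{n!/(s-a)^(n+1)} = t^n·e^(at), so L⁻¹{120/(s+8)^6} = t^5·e^(-8t)

Final answer: t^5·e^(-8t)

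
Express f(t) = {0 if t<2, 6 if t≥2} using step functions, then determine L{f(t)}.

f(t) = 6·u(t-2). L{u(t-2)} = e^(-2s)/s, so L{f(t)} = 6·e^(-2s)/s

Final answer: 6·e^(-2s)/s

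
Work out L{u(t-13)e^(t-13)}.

u(t-a)f(t-a) with f(t)=e^t. L{e^t} = 1/(s-1). By time shift: e^(-13s)/(s-1)

Final answer: e^(-13s)/(s-1)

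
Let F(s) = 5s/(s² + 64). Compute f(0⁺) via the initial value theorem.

f(0⁺) = lim_{s→∞} s·5s/(s² + 64) = lim_{s→∞} 5s²/(s² + 64) = 5

Final answer: 5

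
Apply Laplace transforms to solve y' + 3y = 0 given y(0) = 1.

L{y'} + 3L{y} = 0. sY - 1 + 3Y = 0. Y(s+3) = 1. Y = 1/(s+3)

Final answer: y(t) = e^(-3t)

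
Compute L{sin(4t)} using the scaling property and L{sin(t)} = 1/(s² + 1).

Using L{f(at)} = (1/a)F(s/a) with a=4: L{sin(4t)} = (1/4) · 1/((s/4)² + 1) = (1/4) · 1·16/(s² + 16) = 4/(s² + 16)

Final answer: 4/(s² + 16)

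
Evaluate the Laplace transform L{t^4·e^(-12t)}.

L{t^n·e^(at)} = n!/(s-a)^(n+1), so L{t^4·e^(-12t)} = 24/(s+12)^5

Final answer: 24/(s+12)^5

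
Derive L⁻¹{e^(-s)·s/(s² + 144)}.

L⁻¹{s/(s² + 144)} = cos(12t). By the time shift theorem, L⁻¹{e^(-as)F(s)} = u(t-a)f(t-a) with a=1, so L⁻¹{e^(-s)·s/(s² + 144)} = u(t-1)·cos(12(t-1))

Final answer: u(t-1)·cos(12(t-1))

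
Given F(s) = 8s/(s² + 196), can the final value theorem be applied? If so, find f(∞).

The final value theorem requires all poles of sF(s) in the left half-plane. sF(s) = 8s²/(s² + 196) has poles at s = ±14i (imaginary axis). Theorem does NOT apply (oscillatory system).

Final answer: Not applicable (oscillatory)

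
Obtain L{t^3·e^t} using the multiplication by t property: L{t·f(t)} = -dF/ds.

Using L{t^n·e^(at)} = n!/(s-a)^(n+1), L{t^3·e^t} = 6/(s-1)^4

Final answer: 6/(s-1)^4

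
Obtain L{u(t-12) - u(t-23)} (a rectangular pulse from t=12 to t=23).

L{u(t-a)} = e^(-as)/s. L{u(t-12) - u(t-23)} = (e^(-12s) - e^(-23s))/s

Final answer: (e^(-12s) - e^(-23s))/s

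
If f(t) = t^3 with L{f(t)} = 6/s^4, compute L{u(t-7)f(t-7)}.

Time shift theorem: L{u(t-a)f(t-a)} = e^(-as)F(s). Here a=7, F(s) = 6/s^4, so L{u(t-7)f(t-7)} = e^(-7s)·6/s^4

Final answer: e^(-7s)·6/s^4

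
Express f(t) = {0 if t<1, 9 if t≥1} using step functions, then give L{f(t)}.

f(t) = 9·u(t-1). L{u(t-1)} = e^(-s)/s, so L{f(t)} = 9·e^(-s)/s

Final answer: 9·e^(-s)/s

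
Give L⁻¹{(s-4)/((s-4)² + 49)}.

Using frequency shift: L⁻¹{(s-a)/((s-a)² + b²)} = e^(at)cos(bt). Here a=4, b=7

Final answer: e^(4t)·cos(7t)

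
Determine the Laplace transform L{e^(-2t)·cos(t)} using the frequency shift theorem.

Frequency shift: L{e^(at)f(t)} = F(s-a). L{e^(-2t)·cos(t)} = (s+2)/((s+2)² + 1)

Final answer: (s+2)/((s+2)² + 1)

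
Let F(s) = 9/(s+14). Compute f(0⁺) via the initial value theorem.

f(0⁺) = lim_{s→∞} s·9/(s+14) = lim_{s→∞} 9s/(s+14) = 9

Final answer: 9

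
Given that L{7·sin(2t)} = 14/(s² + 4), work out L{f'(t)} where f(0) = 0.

L{f'(t)} = s·F(s) - f(0) = s·14/(s² + 4) - 0 = 14s/(s² + 4)

Final answer: 14s/(s² + 4)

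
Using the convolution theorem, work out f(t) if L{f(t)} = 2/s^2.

2/s^2 = (2/s)·(1/s) = L{2}·L{1}. By convolution, f(t) = 2*1 = ∫₀ᵗ 2·1 dτ = 2·t

Final answer: 2·t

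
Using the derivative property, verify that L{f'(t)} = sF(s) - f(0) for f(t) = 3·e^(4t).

f'(t) = 12e^(4t). Direct: L{f'(t)} = 12/(s-4). Property: s·3/(s-4) - 3 = (3s - 3(s-4))/(s-4) = 12/(s-4). ✓

Final answer: 12/(s-4)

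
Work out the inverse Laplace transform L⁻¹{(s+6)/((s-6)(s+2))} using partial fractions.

Using partial fractions, f(t) = (12e^(6t) - 4e^(-2t))/8

Final answer: (12e^(6t) - 4e^(-2t))/8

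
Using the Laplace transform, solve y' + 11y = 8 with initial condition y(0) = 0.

sY + 11Y = 8/s. Y = 8/(s(s+11)). Partial fractions: Y = 8/11/s - 8/11/(s+11)

Final answer: y(t) = 8/11(1 - e^(-11t))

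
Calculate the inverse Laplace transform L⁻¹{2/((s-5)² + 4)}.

Using frequency shift, L⁻¹{2/((s-5)² + 4)} = e^(5t)·sin(2t)

Final answer: e^(5t)·sin(2t)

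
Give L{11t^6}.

L{t^n} = n!/s^(n+1). So L{11t^6} = 11·6!/s^7 = 7920/s^7

Final answer: 7920/s^7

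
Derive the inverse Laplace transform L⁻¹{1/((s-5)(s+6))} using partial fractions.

Decompose: A/(s-5) + B/(s+6). A = 1/11, B = -1/11. f(t) = (e^(5t) - e^(-6t))/11

Final answer: (e^(5t) - e^(-6t))/11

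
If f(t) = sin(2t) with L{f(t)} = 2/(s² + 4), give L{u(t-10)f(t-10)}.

Time shift theorem: L{u(t-a)f(t-a)} = e^(-as)F(s). Here a=10, F(s) = 2/(s² + 4), so L{u(t-10)f(t-10)} = e^(-10s)·2/(s² + 4)

Final answer: e^(-10s)·2/(s² + 4)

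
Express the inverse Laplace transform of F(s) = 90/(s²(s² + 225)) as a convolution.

90/(s²(s² + 225)) = (1/s²)·(90/(s² + 225)) = L{t}·L{6·sin(15t)}. So f(t) = t*(6·sin(15t)) = ∫₀ᵗ 6τ·sin(15(t-τ)) dτ

Final answer: ∫₀ᵗ 6τ·sin(15(t-τ)) dτ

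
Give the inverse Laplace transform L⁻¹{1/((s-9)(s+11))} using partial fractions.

Decompose: A/(s-9) + B/(s+11). A = 1/20, B = -1/20. f(t) = (e^(9t) - e^(-11t))/20

Final answer: (e^(9t) - e^(-11t))/20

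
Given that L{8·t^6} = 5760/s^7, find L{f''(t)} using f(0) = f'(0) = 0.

L{f''(t)} = s²F(s) - sf(0) - f'(0) = s²·5760/s^7 - 0 - 0 = 5760/s^5

Final answer: 5760/s^5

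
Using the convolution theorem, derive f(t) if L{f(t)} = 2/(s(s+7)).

2/(s(s+7)) = (2/s)·(1/(s+7)) = L{2}·L{e^(-7t)}. By convolution, f(t) = 2*e^(-7t) = ∫₀ᵗ 2·e^(-7τ) dτ = 2·(1 - e^(-7t))/7

Final answer: 2·(1 - e^(-7t))/7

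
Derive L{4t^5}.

L{t^n} = n!/s^(n+1). So L{4t^5} = 4·5!/s^6 = 480/s^6

Final answer: 480/s^6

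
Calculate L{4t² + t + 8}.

L{4t² + t + 8} = 4·2/s³ + 1/s² + 8/s = 8/s³ + 1/s² + 8/s

Final answer: 8/s³ + 1/s² + 8/s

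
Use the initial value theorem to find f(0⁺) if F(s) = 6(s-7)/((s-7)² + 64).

f(0⁺) = lim_{s→∞} sF(s) = lim_{s→∞} 6s(s-7)/((s-7)² + 64) = 6

Final answer: 6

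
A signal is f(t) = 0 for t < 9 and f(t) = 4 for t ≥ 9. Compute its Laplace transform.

f(t) = 4·u(t-9). L{u(t-9)} = e^(-9s)/s, so L{f(t)} = 4·e^(-9s)/s

Final answer: 4·e^(-9s)/s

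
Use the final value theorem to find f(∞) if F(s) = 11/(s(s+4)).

f(∞) = lim_{s→0} s·11/(s(s+4)) = lim_{s→0} 11/(s+4) = 11/4 = 11/4

Final answer: 11/4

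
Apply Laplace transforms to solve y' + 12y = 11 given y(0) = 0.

sY + 12Y = 11/s. Y = 11/(s(s+12)). Partial fractions: Y = 11/12/s - 11/12/(s+12)

Final answer: y(t) = 11/12(1 - e^(-12t))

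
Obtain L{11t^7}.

L{t^n} = n!/s^(n+1). So L{11t^7} = 11·7!/s^8 = 55440/s^8

Final answer: 55440/s^8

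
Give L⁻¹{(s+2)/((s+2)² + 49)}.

Using frequency shift: L⁻¹{(s-a)/((s-a)² + b²)} = e^(at)cos(bt). Here a=-2, b=7

Final answer: e^(-2t)·cos(7t)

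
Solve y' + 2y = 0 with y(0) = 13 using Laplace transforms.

L{y'} + 2L{y} = 0. sY - 13 + 2Y = 0. Y(s+2) = 13. Y = 13/(s+2)

Final answer: y(t) = 13e^(-2t)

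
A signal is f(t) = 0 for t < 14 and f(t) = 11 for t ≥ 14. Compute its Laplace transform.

f(t) = 11·u(t-14). L{u(t-14)} = e^(-14s)/s, so L{f(t)} = 11·e^(-14s)/s

Final answer: 11·e^(-14s)/s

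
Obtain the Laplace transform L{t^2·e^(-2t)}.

L{t^n·e^(at)} = n!/(s-a)^(n+1), so L{t^2·e^(-2t)} = 2/(s+2)^3

Final answer: 2/(s+2)^3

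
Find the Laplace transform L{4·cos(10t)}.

L{cos(ωt)} = s/(s² + ω²), so L{cos(10t)} = s/(s² + 100). Then L{4·cos(10t)} = 4·s/(s² + 100) = 4s/(s² + 100)

Final answer: 4s/(s² + 100)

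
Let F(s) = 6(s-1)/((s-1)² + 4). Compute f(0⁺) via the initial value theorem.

f(0⁺) = lim_{s→∞} sF(s) = lim_{s→∞} 6s(s-1)/((s-1)² + 4) = 6

Final answer: 6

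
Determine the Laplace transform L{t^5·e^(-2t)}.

L{t^n·e^(at)} = n!/(s-a)^(n+1), so L{t^5·e^(-2t)} = 120/(s+2)^6

Final answer: 120/(s+2)^6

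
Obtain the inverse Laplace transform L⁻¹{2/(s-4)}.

L⁻¹{1/(s-a)} = e^(at), so L⁻¹{1/(s-4)} = e^(4t), and L⁻¹{2/(s-4)} = 2·e^(4t)

Final answer: 2·e^(4t)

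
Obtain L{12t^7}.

L{t^n} = n!/s^(n+1). So L{12t^7} = 12·7!/s^8 = 60480/s^8

Final answer: 60480/s^8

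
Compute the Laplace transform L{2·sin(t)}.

L{sin(ωt)} = ω/(s² + ω²), so L{sin(t)} = 1/(s² + 1). Then L{2·sin(t)} = 2·1/(s² + 1) = 2/(s² + 1)

Final answer: 2/(s² + 1)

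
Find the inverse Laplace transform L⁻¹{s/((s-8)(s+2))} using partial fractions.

Using partial fractions, f(t) = (8e^(8t) + 2e^(-2t))/10

Final answer: (8e^(8t) + 2e^(-2t))/10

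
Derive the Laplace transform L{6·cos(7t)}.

L{cos(ωt)} = s/(s² + ω²), so L{cos(7t)} = s/(s² + 49). Then L{6·cos(7t)} = 6·s/(s² + 49) = 6s/(s² + 49)

Final answer: 6s/(s² + 49)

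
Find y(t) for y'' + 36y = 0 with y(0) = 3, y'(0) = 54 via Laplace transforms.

L{y''} + 36L{y} = 0. s²Y - 3s - 54 + 36Y = 0. Y(s² + 36) = 3s + 54. Y = (3s + 54)/(s² + 36). Inverting: y(t) = 3cos(6t) + 9sin(6t)

Final answer: y(t) = 3cos(6t) + 9sin(6t)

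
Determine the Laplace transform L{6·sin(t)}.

L{sin(ωt)} = ω/(s² + ω²), so L{sin(t)} = 1/(s² + 1). Then L{6·sin(t)} = 6·1/(s² + 1) = 6/(s² + 1)

Final answer: 6/(s² + 1)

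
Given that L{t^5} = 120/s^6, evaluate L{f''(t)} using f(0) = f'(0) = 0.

L{f''(t)} = s²F(s) - sf(0) - f'(0) = s²·120/s^6 - 0 - 0 = 120/s^4

Final answer: 120/s^4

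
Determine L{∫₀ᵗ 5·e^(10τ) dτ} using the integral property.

L{∫₀ᵗ f(τ)dτ} = F(s)/s with F(s) = 5/(s-10), so L{∫₀ᵗ 5·e^(10τ) dτ} = 5/(s(s-10))

Final answer: 5/(s(s-10))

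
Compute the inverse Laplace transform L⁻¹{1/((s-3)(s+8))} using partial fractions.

Decompose: A/(s-3) + B/(s+8). A = 1/11, B = -1/11. f(t) = (e^(3t) - e^(-8t))/11

Final answer: (e^(3t) - e^(-8t))/11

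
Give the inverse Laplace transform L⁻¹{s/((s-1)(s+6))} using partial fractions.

Using partial fractions, f(t) = (e^t + 6e^(-6t))/7

Final answer: (e^t + 6e^(-6t))/7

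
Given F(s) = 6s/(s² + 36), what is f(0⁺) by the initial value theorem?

f(0⁺) = lim_{s→∞} s·6s/(s² + 36) = lim_{s→∞} 6s²/(s² + 36) = 6

Final answer: 6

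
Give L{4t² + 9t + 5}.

L{4t² + 9t + 5} = 4·2/s³ + 9/s² + 5/s = 8/s³ + 9/s² + 5/s

Final answer: 8/s³ + 9/s² + 5/s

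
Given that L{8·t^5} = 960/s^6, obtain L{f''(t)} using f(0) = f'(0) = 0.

L{f''(t)} = s²F(s) - sf(0) - f'(0) = s²·960/s^6 - 0 - 0 = 960/s^4

Final answer: 960/s^4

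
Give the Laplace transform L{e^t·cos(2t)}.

L{e^(at)·cos(ωt)} = (s-a)/((s-a)² + ω²), so L{e^t·cos(2t)} = (s-1)/((s-1)² + 4)

Final answer: (s-1)/((s-1)² + 4)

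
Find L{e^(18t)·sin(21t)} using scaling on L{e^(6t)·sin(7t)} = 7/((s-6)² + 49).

Scaling with a=3: L{e^(18t)·sin(21t)} = (1/3) · 7/((s/3-6)² + 49). Simplifying: 21/((s-18)² + 441)

Final answer: 21/((s-18)² + 441)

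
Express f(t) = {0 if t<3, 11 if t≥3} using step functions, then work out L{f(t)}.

f(t) = 11·u(t-3). L{u(t-3)} = e^(-3s)/s, so L{f(t)} = 11·e^(-3s)/s

Final answer: 11·e^(-3s)/s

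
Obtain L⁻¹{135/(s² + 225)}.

This is the form c·a/(s² + a²) with a = 15, c = 9. L⁻¹ = 9·sin(15t)

Final answer: 9·sin(15t)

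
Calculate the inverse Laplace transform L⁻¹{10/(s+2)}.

L⁻¹{1/(s-a)} = e^(at), so L⁻¹{1/(s+2)} = e^(-2t), and L⁻¹{10/(s+2)} = 10·e^(-2t)

Final answer: 10·e^(-2t)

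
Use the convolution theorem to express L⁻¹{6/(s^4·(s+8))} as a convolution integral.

6/(s^4·(s+8)) = (6/s^4)·(1/(s+8)) = L{t^3}·L{e^(-8t)}. So f(t) = t^3*e^(-8t) = ∫₀ᵗ τ^3·e^(-8(t-τ)) dτ

Final answer: ∫₀ᵗ τ^3·e^(-8(t-τ)) dτ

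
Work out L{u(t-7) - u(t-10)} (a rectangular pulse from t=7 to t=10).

L{u(t-a)} = e^(-as)/s. L{u(t-7) - u(t-10)} = (e^(-7s) - e^(-10s))/s

Final answer: (e^(-7s) - e^(-10s))/s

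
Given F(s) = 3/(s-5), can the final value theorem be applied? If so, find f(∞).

sF(s) = 3s/(s-5) has a pole at s = 5 in the right half-plane. Theorem does NOT apply (unstable system; f(t) = 3·e^(5t) grows without bound).

Final answer: Not applicable (unstable)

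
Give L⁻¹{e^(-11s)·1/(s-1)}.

L⁻¹{1/(s-1)} = e^t. By the time shift theorem, L⁻¹{e^(-as)F(s)} = u(t-a)f(t-a) with a=11, so L⁻¹{e^(-11s)·1/(s-1)} = u(t-11)·e^(t-11)

Final answer: u(t-11)·e^(t-11)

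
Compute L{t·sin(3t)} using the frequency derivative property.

L{sin(3t)} = 3/(s² + 9). By L{t·f(t)} = -F'(s): -d/ds[3/(s² + 9)] = -(3)·(-2s)/(s² + 9)² = 6s/(s² + 9)²

Final answer: 6s/(s² + 9)²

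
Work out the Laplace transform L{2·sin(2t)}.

L{sin(ωt)} = ω/(s² + ω²), so L{sin(2t)} = 2/(s² + 4). Then L{2·sin(2t)} = 2·2/(s² + 4) = 4/(s² + 4)

Final answer: 4/(s² + 4)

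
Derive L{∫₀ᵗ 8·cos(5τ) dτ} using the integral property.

L{∫₀ᵗ f(τ)dτ} = F(s)/s with F(s) = 8s/(s² + 25), so the result is (8s/(s² + 25))/s = 8/(s² + 25)

Final answer: 8/(s² + 25)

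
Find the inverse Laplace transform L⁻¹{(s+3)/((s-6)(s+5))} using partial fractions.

Using partial fractions, f(t) = (9e^(6t) + 2e^(-5t))/11

Final answer: (9e^(6t) + 2e^(-5t))/11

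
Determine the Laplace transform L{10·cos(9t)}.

L{cos(ωt)} = s/(s² + ω²), so L{cos(9t)} = s/(s² + 81). Then L{10·cos(9t)} = 10·s/(s² + 81) = 10s/(s² + 81)

Final answer: 10s/(s² + 81)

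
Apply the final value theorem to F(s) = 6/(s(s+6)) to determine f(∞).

f(∞) = lim_{s→0} s·6/(s(s+6)) = lim_{s→0} 6/(s+6) = 6/6 = 1

Final answer: 1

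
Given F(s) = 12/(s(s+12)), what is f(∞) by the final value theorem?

f(∞) = lim_{s→0} s·12/(s(s+12)) = lim_{s→0} 12/(s+12) = 12/12 = 1

Final answer: 1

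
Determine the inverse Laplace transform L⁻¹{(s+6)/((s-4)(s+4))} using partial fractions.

Using partial fractions, f(t) = (10e^(4t) - 2e^(-4t))/8

Final answer: (10e^(4t) - 2e^(-4t))/8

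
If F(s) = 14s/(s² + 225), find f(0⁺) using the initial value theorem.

f(0⁺) = lim_{s→∞} s·14s/(s² + 225) = lim_{s→∞} 14s²/(s² + 225) = 14

Final answer: 14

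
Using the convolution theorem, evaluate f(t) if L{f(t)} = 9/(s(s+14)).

9/(s(s+14)) = (9/s)·(1/(s+14)) = L{9}·L{e^(-14t)}. By convolution, f(t) = 9*e^(-14t) = ∫₀ᵗ 9·e^(-14τ) dτ = 9·(1 - e^(-14t))/14

Final answer: 9·(1 - e^(-14t))/14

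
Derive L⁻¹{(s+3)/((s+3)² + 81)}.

Using frequency shift: L⁻¹{(s-a)/((s-a)² + b²)} = e^(at)cos(bt). Here a=-3, b=9

Final answer: e^(-3t)·cos(9t)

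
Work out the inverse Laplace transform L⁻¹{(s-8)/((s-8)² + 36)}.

Using frequency shift, L⁻¹{(s-8)/((s-8)² + 36)} = e^(8t)·cos(6t)

Final answer: e^(8t)·cos(6t)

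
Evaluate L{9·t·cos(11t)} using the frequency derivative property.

L{cos(11t)} = s/(s² + 121). Derivative: d/ds[s/(s² + 121)] = [(s² + 121) - s·2s]/(s² + 121)² = (121 - s²)/(s² + 121)². So L{t·cos(11t)} = -F'(s) = (s² - 121)/(s² + 121)². Then L{9·t·cos(11t)} = 9·(s² - 121)/(s² + 121)²

Final answer: 9·(s² - 121)/(s² + 121)²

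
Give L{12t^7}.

L{t^n} = n!/s^(n+1). So L{12t^7} = 12·7!/s^8 = 60480/s^8

Final answer: 60480/s^8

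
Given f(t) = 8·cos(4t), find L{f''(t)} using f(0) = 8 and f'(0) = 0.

F(s) = 8s/(s² + 16). L{f''(t)} = s²F(s) - sf(0) - f'(0) = 8s³/(s² + 16) - 8s = (8s³ - 8s(s² + 16))/(s² + 16) = -128s/(s² + 16)

Final answer: -128s/(s² + 16)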